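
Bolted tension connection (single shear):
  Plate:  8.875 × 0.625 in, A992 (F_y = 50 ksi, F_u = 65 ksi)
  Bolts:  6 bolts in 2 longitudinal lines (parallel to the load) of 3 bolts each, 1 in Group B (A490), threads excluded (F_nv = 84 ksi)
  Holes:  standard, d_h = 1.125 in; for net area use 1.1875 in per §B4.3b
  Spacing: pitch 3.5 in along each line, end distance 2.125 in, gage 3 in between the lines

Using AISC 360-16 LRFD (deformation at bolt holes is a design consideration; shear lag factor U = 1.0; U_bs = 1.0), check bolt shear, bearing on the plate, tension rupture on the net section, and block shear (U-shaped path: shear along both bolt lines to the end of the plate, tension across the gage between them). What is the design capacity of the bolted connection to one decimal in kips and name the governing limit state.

198.0 kips (net-section rupture governs)

Bolt shear: A_b = π(1)²/4 = 0.7854 in². φR_n = 0.75 × 84 × 0.7854 × 6 × 1 = 296.9 kips.
Bearing (0.625 in plate, F_u = 65 ksi): end bolts L_c = 2.125 − 1.125/2 = 1.5625, R_n = min(1.2×1.5625×0.625×65, 2.4×1×0.625×65) = 76.172 kips/bolt; interior L_c = 3.5 − 1.125 = 2.375, R_n = 97.5 kips/bolt. φR_n = 0.75 × (2×76.172 + 4×97.5) = 406.8 kips.
Tension rupture (net): A_n = (8.875 − 2×1.1875)×0.625 = 4.0625 in² (U = 1.0, A_e = A_n). φR_n = 0.75 × 65 × 4.0625 = 198.0 kips.
Block shear: shear path 2×[2.125+2×3.5] = 2×9.125 in, A_gv = 11.406, A_nv = 2×(9.125 − 2.5×1.1875)×0.625 = 7.6953 in²; tension across gage: (3 − 1×1.1875)×0.625 = 1.1328 in². R_n = min(0.6×65×7.6953, 0.6×50×11.406) + 1.0×65×1.1328 = min(300.12, 342.18) + 73.632 = 373.75 kips. φR_n = 0.75 × 373.75 = 280.3 kips.
Governing: min(296.9, 406.8, 198.0, 280.3) = 198.0 kips → net-section rupture.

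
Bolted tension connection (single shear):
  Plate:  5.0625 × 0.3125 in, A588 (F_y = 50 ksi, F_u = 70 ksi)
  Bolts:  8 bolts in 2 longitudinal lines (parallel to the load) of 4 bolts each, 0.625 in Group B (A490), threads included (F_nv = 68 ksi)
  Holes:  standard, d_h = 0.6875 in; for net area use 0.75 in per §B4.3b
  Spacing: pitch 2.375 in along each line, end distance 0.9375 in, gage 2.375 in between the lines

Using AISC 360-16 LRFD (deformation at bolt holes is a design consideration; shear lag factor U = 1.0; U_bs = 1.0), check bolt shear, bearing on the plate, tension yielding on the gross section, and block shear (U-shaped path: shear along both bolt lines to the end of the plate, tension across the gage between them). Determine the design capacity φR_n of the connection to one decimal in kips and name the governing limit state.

71.2 kips (gross-section yield governs)

Bolt shear: A_b = π(0.625)²/4 = 0.3068 in². φR_n = 0.75 × 68 × 0.3068 × 8 × 1 = 125.2 kips.
Bearing (0.3125 in plate, F_u = 70 ksi): end bolts L_c = 0.9375 − 0.6875/2 = 0.59375, R_n = min(1.2×0.59375×0.3125×70, 2.4×0.625×0.3125×70) = 15.586 kips/bolt; interior L_c = 2.375 − 0.6875 = 1.6875, R_n = 32.813 kips/bolt. φR_n = 0.75 × (2×15.586 + 6×32.813) = 171.0 kips.
Tension yield (gross): A_g = 5.0625×0.3125 = 1.582 in². φR_n = 0.90 × 50 × 1.582 = 71.2 kips.
Block shear: shear path 2×[0.9375+3×2.375] = 2×8.0625 in, A_gv = 5.0391, A_nv = 2×(8.0625 − 3.5×0.75)×0.3125 = 3.3984 in²; tension across gage: (2.375 − 1×0.75)×0.3125 = 0.50781 in². R_n = min(0.6×70×3.3984, 0.6×50×5.0391) + 1.0×70×0.50781 = min(142.73, 151.17) + 35.547 = 178.28 kips. φR_n = 0.75 × 178.28 = 133.7 kips.
Governing: min(125.2, 171.0, 71.2, 133.7) = 71.2 kips → gross-section yield.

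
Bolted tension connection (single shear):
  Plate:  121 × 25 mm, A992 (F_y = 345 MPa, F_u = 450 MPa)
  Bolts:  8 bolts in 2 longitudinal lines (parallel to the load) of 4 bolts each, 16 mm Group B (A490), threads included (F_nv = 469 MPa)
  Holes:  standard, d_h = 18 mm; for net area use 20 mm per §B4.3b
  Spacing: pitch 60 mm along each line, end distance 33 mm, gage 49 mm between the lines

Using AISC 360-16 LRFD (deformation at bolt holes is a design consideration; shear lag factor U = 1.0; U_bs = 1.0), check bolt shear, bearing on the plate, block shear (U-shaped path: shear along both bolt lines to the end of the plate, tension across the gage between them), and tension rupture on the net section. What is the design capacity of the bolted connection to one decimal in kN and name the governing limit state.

565.8 kN (bolt shear governs)

Bolt shear: A_b = π(16)²/4 = 201.06 mm². φR_n = 0.75 × 469 × 201.06 × 8 × 1 = 565.8 kN.
Bearing (25 mm plate, F_u = 450 MPa): end bolts L_c = 33 − 18/2 = 24, R_n = min(1.2×24×25×450, 2.4×16×25×450) = 324 kN/bolt; interior L_c = 60 − 18 = 42, R_n = 432 kN/bolt. φR_n = 0.75 × (2×324 + 6×432) = 2430.0 kN.
Block shear: shear path 2×[33+3×60] = 2×213 mm, A_gv = 10650, A_nv = 2×(213 − 3.5×20)×25 = 7150 mm²; tension across gage: (49 − 1×20)×25 = 725 mm². R_n = min(0.6×450×7150, 0.6×345×10650) + 1.0×450×725 = min(1930.5, 2204.6) + 326.25 = 2256.8 kN. φR_n = 0.75 × 2256.8 = 1692.6 kN.
Tension rupture (net): A_n = (121 − 2×20)×25 = 2025 mm² (U = 1.0, A_e = A_n). φR_n = 0.75 × 450 × 2025 = 683.4 kN.
Governing: min(565.8, 2430.0, 1692.6, 683.4) = 565.8 kN → bolt shear.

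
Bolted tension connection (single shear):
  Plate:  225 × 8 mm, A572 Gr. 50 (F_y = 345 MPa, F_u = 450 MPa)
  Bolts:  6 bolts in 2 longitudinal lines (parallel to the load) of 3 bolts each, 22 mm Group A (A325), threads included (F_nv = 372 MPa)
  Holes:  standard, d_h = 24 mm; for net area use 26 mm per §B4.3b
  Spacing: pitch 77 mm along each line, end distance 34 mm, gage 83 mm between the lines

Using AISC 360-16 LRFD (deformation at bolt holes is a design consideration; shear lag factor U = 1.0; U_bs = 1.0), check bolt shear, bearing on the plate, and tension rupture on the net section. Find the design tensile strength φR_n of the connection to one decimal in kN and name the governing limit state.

467.1 kN (net-section rupture governs)

Bolt shear: A_b = π(22)²/4 = 380.13 mm². φR_n = 0.75 × 372 × 380.13 × 6 × 1 = 636.3 kN.
Bearing (8 mm plate, F_u = 450 MPa): end bolts L_c = 34 − 24/2 = 22, R_n = min(1.2×22×8×450, 2.4×22×8×450) = 95.04 kN/bolt; interior L_c = 77 − 24 = 53, R_n = 190.08 kN/bolt. φR_n = 0.75 × (2×95.04 + 4×190.08) = 712.8 kN.
Tension rupture (net): A_n = (225 − 2×26)×8 = 1384 mm² (U = 1.0, A_e = A_n). φR_n = 0.75 × 450 × 1384 = 467.1 kN.
Governing: min(636.3, 712.8, 467.1) = 467.1 kN → net-section rupture.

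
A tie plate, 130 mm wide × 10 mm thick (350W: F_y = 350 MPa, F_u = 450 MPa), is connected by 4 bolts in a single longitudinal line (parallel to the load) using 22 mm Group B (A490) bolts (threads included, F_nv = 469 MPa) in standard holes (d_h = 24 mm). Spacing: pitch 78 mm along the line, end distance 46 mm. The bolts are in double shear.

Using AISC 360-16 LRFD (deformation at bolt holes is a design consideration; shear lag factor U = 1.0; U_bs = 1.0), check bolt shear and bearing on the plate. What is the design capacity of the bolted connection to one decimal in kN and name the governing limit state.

Bolt shear: A_b = π(22)²/4 = 380.13 mm². φR_n = 0.75 × 469 × 380.13 × 4 × 2 = 1069.7 kN.
Bearing (10 mm plate, F_u = 450 MPa): end bolts L_c = 46 − 24/2 = 34, R_n = min(1.2×34×10×450, 2.4×22×10×450) = 183.6 kN/bolt; interior L_c = 78 − 24 = 54, R_n = 237.6 kN/bolt. φR_n = 0.75 × (1×183.6 + 3×237.6) = 672.3 kN.
Governing: min(1069.7, 672.3) = 672.3 kN → bearing.

672.3 kN (bearing governs)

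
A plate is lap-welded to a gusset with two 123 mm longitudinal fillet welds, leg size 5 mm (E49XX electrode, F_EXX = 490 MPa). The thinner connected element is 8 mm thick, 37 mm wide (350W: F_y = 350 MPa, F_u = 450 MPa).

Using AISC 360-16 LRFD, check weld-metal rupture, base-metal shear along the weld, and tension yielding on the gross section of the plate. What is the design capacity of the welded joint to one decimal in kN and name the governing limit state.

Weld metal: throat = 0.707×5 = 3.535 mm, L = 2×123 = 246 mm. φR_n = 0.75 × 0.6 × 490 × 3.535 × 246 = 191.7 kN.
Base metal shear (8 mm plate): yield φR_n = 1.0×0.6×350×8×246 = 413.3 kN; rupture φR_n = 0.75×0.6×450×8×246 = 398.5 kN; take 398.5 kN (rupture).
Tension yield (gross): A_g = 37×8 = 296 mm². φR_n = 0.90 × 350 × 296 = 93.2 kN.
Governing: min(191.7, 398.5, 93.2) = 93.2 kN → gross-section yield.

93.2 kN (gross-section yield governs)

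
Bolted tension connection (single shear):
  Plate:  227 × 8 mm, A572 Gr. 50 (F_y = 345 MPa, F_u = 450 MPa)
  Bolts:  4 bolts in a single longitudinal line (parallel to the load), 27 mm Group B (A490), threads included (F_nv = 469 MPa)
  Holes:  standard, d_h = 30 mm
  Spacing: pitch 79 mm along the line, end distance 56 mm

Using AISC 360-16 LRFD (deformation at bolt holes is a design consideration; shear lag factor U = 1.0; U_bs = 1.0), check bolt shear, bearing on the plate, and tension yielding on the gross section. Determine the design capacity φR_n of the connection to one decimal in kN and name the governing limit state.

563.9 kN (gross-section yield governs)

Bolt shear: A_b = π(27)²/4 = 572.56 mm². φR_n = 0.75 × 469 × 572.56 × 4 × 1 = 805.6 kN.
Bearing (8 mm plate, F_u = 450 MPa): end bolts L_c = 56 − 30/2 = 41, R_n = min(1.2×41×8×450, 2.4×27×8×450) = 177.12 kN/bolt; interior L_c = 79 − 30 = 49, R_n = 211.68 kN/bolt. φR_n = 0.75 × (1×177.12 + 3×211.68) = 609.1 kN.
Tension yield (gross): A_g = 227×8 = 1816 mm². φR_n = 0.90 × 345 × 1816 = 563.9 kN.
Governing: min(805.6, 609.1, 563.9) = 563.9 kN → gross-section yield.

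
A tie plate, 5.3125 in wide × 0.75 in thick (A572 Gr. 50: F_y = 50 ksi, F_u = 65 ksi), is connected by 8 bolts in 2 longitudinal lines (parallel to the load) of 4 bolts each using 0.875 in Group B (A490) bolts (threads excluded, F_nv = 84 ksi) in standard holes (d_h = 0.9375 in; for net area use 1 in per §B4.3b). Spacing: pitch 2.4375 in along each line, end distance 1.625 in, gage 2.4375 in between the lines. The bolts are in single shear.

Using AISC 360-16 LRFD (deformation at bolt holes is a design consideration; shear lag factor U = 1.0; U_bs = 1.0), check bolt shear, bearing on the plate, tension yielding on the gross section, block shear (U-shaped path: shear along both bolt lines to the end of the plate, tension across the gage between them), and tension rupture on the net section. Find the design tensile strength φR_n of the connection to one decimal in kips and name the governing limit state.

121.1 kips (net-section rupture governs)

Bolt shear: A_b = π(0.875)²/4 = 0.60132 in². φR_n = 0.75 × 84 × 0.60132 × 8 × 1 = 303.1 kips.
Bearing (0.75 in plate, F_u = 65 ksi): end bolts L_c = 1.625 − 0.9375/2 = 1.15625, R_n = min(1.2×1.15625×0.75×65, 2.4×0.875×0.75×65) = 67.641 kips/bolt; interior L_c = 2.4375 − 0.9375 = 1.5, R_n = 87.75 kips/bolt. φR_n = 0.75 × (2×67.641 + 6×87.75) = 496.3 kips.
Tension yield (gross): A_g = 5.3125×0.75 = 3.9844 in². φR_n = 0.90 × 50 × 3.9844 = 179.3 kips.
Block shear: shear path 2×[1.625+3×2.4375] = 2×8.9375 in, A_gv = 13.406, A_nv = 2×(8.9375 − 3.5×1)×0.75 = 8.1563 in²; tension across gage: (2.4375 − 1×1)×0.75 = 1.0781 in². R_n = min(0.6×65×8.1563, 0.6×50×13.406) + 1.0×65×1.0781 = min(318.1, 402.18) + 70.077 = 388.18 kips. φR_n = 0.75 × 388.18 = 291.1 kips.
Tension rupture (net): A_n = (5.3125 − 2×1)×0.75 = 2.4844 in² (U = 1.0, A_e = A_n). φR_n = 0.75 × 65 × 2.4844 = 121.1 kips.
Governing: min(303.1, 496.3, 179.3, 291.1, 121.1) = 121.1 kips → net-section rupture.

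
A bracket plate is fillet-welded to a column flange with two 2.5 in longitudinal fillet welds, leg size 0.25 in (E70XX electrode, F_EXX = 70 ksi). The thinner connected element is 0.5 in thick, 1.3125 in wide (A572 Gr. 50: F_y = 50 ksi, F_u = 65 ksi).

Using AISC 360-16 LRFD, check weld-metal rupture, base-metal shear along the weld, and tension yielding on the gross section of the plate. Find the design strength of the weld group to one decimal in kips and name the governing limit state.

27.8 kips (weld metal governs)

Weld metal: throat = 0.707×0.25 = 0.17675 in, L = 2×2.5 = 5 in. φR_n = 0.75 × 0.6 × 70 × 0.17675 × 5 = 27.8 kips.
Base metal shear (0.5 in plate): yield φR_n = 1.0×0.6×50×0.5×5 = 75.0 kips; rupture φR_n = 0.75×0.6×65×0.5×5 = 73.1 kips; take 73.1 kips (rupture).
Tension yield (gross): A_g = 1.3125×0.5 = 0.65625 in². φR_n = 0.90 × 50 × 0.65625 = 29.5 kips.
Governing: min(27.8, 73.1, 29.5) = 27.8 kips → weld metal.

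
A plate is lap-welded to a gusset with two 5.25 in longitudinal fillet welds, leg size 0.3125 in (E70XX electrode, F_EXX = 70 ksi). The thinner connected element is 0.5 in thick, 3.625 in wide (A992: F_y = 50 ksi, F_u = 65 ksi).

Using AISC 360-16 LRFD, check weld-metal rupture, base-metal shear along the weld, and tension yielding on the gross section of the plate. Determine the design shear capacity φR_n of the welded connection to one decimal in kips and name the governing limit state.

73.1 kips (weld metal governs)

Weld metal: throat = 0.707×0.3125 = 0.22094 in, L = 2×5.25 = 10.5 in. φR_n = 0.75 × 0.6 × 70 × 0.22094 × 10.5 = 73.1 kips.
Base metal shear (0.5 in plate): yield φR_n = 1.0×0.6×50×0.5×10.5 = 157.5 kips; rupture φR_n = 0.75×0.6×65×0.5×10.5 = 153.6 kips; take 153.6 kips (rupture).
Tension yield (gross): A_g = 3.625×0.5 = 1.8125 in². φR_n = 0.90 × 50 × 1.8125 = 81.6 kips.
Governing: min(73.1, 153.6, 81.6) = 73.1 kips → weld metal.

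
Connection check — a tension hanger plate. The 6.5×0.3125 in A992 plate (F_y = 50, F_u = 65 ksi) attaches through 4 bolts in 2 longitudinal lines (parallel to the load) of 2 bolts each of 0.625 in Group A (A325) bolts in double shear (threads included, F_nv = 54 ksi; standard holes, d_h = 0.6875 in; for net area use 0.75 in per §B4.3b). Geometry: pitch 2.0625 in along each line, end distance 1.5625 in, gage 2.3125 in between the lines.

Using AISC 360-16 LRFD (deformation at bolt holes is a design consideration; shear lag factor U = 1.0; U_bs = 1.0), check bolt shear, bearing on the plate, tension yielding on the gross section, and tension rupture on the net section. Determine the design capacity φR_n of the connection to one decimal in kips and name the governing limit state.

Bolt shear: A_b = π(0.625)²/4 = 0.3068 in². φR_n = 0.75 × 54 × 0.3068 × 4 × 2 = 99.4 kips.
Bearing (0.3125 in plate, F_u = 65 ksi): end bolts L_c = 1.5625 − 0.6875/2 = 1.21875, R_n = min(1.2×1.21875×0.3125×65, 2.4×0.625×0.3125×65) = 29.707 kips/bolt; interior L_c = 2.0625 − 0.6875 = 1.375, R_n = 30.469 kips/bolt. φR_n = 0.75 × (2×29.707 + 2×30.469) = 90.3 kips.
Tension yield (gross): A_g = 6.5×0.3125 = 2.0313 in². φR_n = 0.90 × 50 × 2.0313 = 91.4 kips.
Tension rupture (net): A_n = (6.5 − 2×0.75)×0.3125 = 1.5625 in² (U = 1.0, A_e = A_n). φR_n = 0.75 × 65 × 1.5625 = 76.2 kips.
Governing: min(99.4, 90.3, 91.4, 76.2) = 76.2 kips → net-section rupture.

76.2 kips (net-section rupture governs)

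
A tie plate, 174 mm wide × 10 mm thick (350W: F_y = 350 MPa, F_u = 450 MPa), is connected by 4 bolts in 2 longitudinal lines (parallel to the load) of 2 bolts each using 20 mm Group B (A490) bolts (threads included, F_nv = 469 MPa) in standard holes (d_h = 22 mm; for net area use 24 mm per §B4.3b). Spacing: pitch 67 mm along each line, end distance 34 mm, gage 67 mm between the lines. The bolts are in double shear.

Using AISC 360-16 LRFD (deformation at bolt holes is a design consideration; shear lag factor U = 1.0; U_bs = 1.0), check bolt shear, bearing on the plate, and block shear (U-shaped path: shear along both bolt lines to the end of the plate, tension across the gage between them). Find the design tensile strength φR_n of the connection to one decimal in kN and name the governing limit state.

408.4 kN (block shear governs)

Bolt shear: A_b = π(20)²/4 = 314.16 mm². φR_n = 0.75 × 469 × 314.16 × 4 × 2 = 884.0 kN.
Bearing (10 mm plate, F_u = 450 MPa): end bolts L_c = 34 − 22/2 = 23, R_n = min(1.2×23×10×450, 2.4×20×10×450) = 124.2 kN/bolt; interior L_c = 67 − 22 = 45, R_n = 216 kN/bolt. φR_n = 0.75 × (2×124.2 + 2×216) = 510.3 kN.
Block shear: shear path 2×[34+1×67] = 2×101 mm, A_gv = 2020, A_nv = 2×(101 − 1.5×24)×10 = 1300 mm²; tension across gage: (67 − 1×24)×10 = 430 mm². R_n = min(0.6×450×1300, 0.6×350×2020) + 1.0×450×430 = min(351, 424.2) + 193.5 = 544.5 kN. φR_n = 0.75 × 544.5 = 408.4 kN.
Governing: min(884.0, 510.3, 408.4) = 408.4 kN → block shear.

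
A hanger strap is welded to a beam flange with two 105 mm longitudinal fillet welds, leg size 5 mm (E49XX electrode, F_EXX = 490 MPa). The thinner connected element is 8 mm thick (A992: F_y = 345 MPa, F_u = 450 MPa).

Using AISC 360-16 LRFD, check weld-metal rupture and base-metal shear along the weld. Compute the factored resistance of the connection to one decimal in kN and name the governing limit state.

163.7 kN (weld metal governs)

Weld metal: throat = 0.707×5 = 3.535 mm, L = 2×105 = 210 mm. φR_n = 0.75 × 0.6 × 490 × 3.535 × 210 = 163.7 kN.
Base metal shear (8 mm plate): yield φR_n = 1.0×0.6×345×8×210 = 347.8 kN; rupture φR_n = 0.75×0.6×450×8×210 = 340.2 kN; take 340.2 kN (rupture).
Governing: min(163.7, 340.2) = 163.7 kN → weld metal.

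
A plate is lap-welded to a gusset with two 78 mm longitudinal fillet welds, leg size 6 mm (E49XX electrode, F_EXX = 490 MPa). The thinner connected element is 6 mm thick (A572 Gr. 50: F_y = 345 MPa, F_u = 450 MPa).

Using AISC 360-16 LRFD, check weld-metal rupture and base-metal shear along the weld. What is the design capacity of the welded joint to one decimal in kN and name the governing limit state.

Weld metal: throat = 0.707×6 = 4.242 mm, L = 2×78 = 156 mm. φR_n = 0.75 × 0.6 × 490 × 4.242 × 156 = 145.9 kN.
Base metal shear (6 mm plate): yield φR_n = 1.0×0.6×345×6×156 = 193.8 kN; rupture φR_n = 0.75×0.6×450×6×156 = 189.5 kN; take 189.5 kN (rupture).
Governing: min(145.9, 189.5) = 145.9 kN → weld metal.

145.9 kN (weld metal governs)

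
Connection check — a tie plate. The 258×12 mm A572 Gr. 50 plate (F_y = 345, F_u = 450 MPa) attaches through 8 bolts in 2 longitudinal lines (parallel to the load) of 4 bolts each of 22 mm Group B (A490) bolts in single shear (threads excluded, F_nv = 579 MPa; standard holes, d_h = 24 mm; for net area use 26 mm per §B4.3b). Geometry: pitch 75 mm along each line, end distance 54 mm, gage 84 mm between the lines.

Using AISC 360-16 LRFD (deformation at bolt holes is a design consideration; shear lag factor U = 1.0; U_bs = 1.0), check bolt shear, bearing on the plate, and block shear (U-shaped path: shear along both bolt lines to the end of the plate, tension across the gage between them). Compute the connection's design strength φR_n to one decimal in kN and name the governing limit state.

1148.6 kN (block shear governs)

Bolt shear: A_b = π(22)²/4 = 380.13 mm². φR_n = 0.75 × 579 × 380.13 × 8 × 1 = 1320.6 kN.
Bearing (12 mm plate, F_u = 450 MPa): end bolts L_c = 54 − 24/2 = 42, R_n = min(1.2×42×12×450, 2.4×22×12×450) = 272.16 kN/bolt; interior L_c = 75 − 24 = 51, R_n = 285.12 kN/bolt. φR_n = 0.75 × (2×272.16 + 6×285.12) = 1691.3 kN.
Block shear: shear path 2×[54+3×75] = 2×279 mm, A_gv = 6696, A_nv = 2×(279 − 3.5×26)×12 = 4512 mm²; tension across gage: (84 − 1×26)×12 = 696 mm². R_n = min(0.6×450×4512, 0.6×345×6696) + 1.0×450×696 = min(1218.2, 1386.1) + 313.2 = 1531.4 kN. φR_n = 0.75 × 1531.4 = 1148.6 kN.
Governing: min(1320.6, 1691.3, 1148.6) = 1148.6 kN → block shear.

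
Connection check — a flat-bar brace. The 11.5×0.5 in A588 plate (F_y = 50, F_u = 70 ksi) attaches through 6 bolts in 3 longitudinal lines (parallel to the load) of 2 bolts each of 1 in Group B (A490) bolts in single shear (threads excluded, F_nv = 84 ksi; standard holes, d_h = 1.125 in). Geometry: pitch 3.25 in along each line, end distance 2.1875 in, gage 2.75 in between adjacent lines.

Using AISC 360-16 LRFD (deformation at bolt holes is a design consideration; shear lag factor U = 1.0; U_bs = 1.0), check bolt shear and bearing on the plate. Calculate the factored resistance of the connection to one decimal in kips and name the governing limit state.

Bolt shear: A_b = π(1)²/4 = 0.7854 in². φR_n = 0.75 × 84 × 0.7854 × 6 × 1 = 296.9 kips.
Bearing (0.5 in plate, F_u = 70 ksi): end bolts L_c = 2.1875 − 1.125/2 = 1.625, R_n = min(1.2×1.625×0.5×70, 2.4×1×0.5×70) = 68.25 kips/bolt; interior L_c = 3.25 − 1.125 = 2.125, R_n = 84 kips/bolt. φR_n = 0.75 × (3×68.25 + 3×84) = 342.6 kips.
Governing: min(296.9, 342.6) = 296.9 kips → bolt shear.

296.9 kips (bolt shear governs)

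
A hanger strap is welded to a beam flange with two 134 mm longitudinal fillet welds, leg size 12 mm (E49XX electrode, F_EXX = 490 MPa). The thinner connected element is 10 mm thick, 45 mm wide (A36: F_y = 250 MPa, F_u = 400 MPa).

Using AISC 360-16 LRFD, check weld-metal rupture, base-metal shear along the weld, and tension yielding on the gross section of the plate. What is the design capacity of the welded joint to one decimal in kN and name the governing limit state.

Weld metal: throat = 0.707×12 = 8.484 mm, L = 2×134 = 268 mm. φR_n = 0.75 × 0.6 × 490 × 8.484 × 268 = 501.4 kN.
Base metal shear (10 mm plate): yield φR_n = 1.0×0.6×250×10×268 = 402.0 kN; rupture φR_n = 0.75×0.6×400×10×268 = 482.4 kN; take 402.0 kN (yield).
Tension yield (gross): A_g = 45×10 = 450 mm². φR_n = 0.90 × 250 × 450 = 101.3 kN.
Governing: min(501.4, 402.0, 101.3) = 101.3 kN → gross-section yield.

101.3 kN (gross-section yield governs)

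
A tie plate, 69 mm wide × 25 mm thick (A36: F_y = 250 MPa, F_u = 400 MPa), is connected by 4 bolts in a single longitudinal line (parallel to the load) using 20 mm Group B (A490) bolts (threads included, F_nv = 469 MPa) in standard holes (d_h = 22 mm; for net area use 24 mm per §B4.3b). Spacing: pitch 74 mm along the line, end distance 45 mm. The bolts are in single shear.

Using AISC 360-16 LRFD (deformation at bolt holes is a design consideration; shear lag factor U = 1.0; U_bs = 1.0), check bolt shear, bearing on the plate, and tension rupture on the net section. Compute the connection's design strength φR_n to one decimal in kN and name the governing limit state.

337.5 kN (net-section rupture governs)

Bolt shear: A_b = π(20)²/4 = 314.16 mm². φR_n = 0.75 × 469 × 314.16 × 4 × 1 = 442.0 kN.
Bearing (25 mm plate, F_u = 400 MPa): end bolts L_c = 45 − 22/2 = 34, R_n = min(1.2×34×25×400, 2.4×20×25×400) = 408 kN/bolt; interior L_c = 74 − 22 = 52, R_n = 480 kN/bolt. φR_n = 0.75 × (1×408 + 3×480) = 1386.0 kN.
Tension rupture (net): A_n = (69 − 1×24)×25 = 1125 mm² (U = 1.0, A_e = A_n). φR_n = 0.75 × 400 × 1125 = 337.5 kN.
Governing: min(442.0, 1386.0, 337.5) = 337.5 kN → net-section rupture.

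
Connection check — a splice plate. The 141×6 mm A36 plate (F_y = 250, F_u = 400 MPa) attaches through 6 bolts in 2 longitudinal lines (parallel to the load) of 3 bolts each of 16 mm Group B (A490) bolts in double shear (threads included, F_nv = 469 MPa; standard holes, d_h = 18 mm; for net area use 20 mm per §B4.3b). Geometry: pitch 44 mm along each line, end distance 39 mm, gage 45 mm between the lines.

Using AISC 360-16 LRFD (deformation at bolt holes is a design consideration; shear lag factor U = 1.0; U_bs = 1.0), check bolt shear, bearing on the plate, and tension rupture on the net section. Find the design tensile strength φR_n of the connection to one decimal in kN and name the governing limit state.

181.8 kN (net-section rupture governs)

Bolt shear: A_b = π(16)²/4 = 201.06 mm². φR_n = 0.75 × 469 × 201.06 × 6 × 2 = 848.7 kN.
Bearing (6 mm plate, F_u = 400 MPa): end bolts L_c = 39 − 18/2 = 30, R_n = min(1.2×30×6×400, 2.4×16×6×400) = 86.4 kN/bolt; interior L_c = 44 − 18 = 26, R_n = 74.88 kN/bolt. φR_n = 0.75 × (2×86.4 + 4×74.88) = 354.2 kN.
Tension rupture (net): A_n = (141 − 2×20)×6 = 606 mm² (U = 1.0, A_e = A_n). φR_n = 0.75 × 400 × 606 = 181.8 kN.
Governing: min(848.7, 354.2, 181.8) = 181.8 kN → net-section rupture.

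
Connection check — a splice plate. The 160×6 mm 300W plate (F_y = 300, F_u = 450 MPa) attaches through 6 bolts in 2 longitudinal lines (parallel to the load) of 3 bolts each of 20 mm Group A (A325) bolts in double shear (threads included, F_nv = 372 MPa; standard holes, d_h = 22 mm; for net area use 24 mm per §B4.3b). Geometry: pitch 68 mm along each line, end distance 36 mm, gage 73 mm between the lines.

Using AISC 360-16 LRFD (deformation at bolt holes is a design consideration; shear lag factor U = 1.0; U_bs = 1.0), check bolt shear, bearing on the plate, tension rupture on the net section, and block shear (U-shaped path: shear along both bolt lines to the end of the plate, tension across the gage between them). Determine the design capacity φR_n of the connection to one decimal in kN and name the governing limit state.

Bolt shear: A_b = π(20)²/4 = 314.16 mm². φR_n = 0.75 × 372 × 314.16 × 6 × 2 = 1051.8 kN.
Bearing (6 mm plate, F_u = 450 MPa): end bolts L_c = 36 − 22/2 = 25, R_n = min(1.2×25×6×450, 2.4×20×6×450) = 81 kN/bolt; interior L_c = 68 − 22 = 46, R_n = 129.6 kN/bolt. φR_n = 0.75 × (2×81 + 4×129.6) = 510.3 kN.
Tension rupture (net): A_n = (160 − 2×24)×6 = 672 mm² (U = 1.0, A_e = A_n). φR_n = 0.75 × 450 × 672 = 226.8 kN.
Block shear: shear path 2×[36+2×68] = 2×172 mm, A_gv = 2064, A_nv = 2×(172 − 2.5×24)×6 = 1344 mm²; tension across gage: (73 − 1×24)×6 = 294 mm². R_n = min(0.6×450×1344, 0.6×300×2064) + 1.0×450×294 = min(362.88, 371.52) + 132.3 = 495.18 kN. φR_n = 0.75 × 495.18 = 371.4 kN.
Governing: min(1051.8, 510.3, 226.8, 371.4) = 226.8 kN → net-section rupture.

226.8 kN (net-section rupture governs)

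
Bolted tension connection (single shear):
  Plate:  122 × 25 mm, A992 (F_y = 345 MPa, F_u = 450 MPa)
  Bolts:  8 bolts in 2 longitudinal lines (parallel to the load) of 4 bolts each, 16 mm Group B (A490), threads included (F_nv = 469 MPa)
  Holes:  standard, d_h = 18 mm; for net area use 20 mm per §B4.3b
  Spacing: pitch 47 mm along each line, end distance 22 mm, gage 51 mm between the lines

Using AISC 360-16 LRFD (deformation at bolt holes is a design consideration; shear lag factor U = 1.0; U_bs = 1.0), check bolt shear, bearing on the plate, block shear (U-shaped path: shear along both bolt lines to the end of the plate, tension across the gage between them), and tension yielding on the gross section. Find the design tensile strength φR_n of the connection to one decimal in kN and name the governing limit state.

565.8 kN (bolt shear governs)

Bolt shear: A_b = π(16)²/4 = 201.06 mm². φR_n = 0.75 × 469 × 201.06 × 8 × 1 = 565.8 kN.
Bearing (25 mm plate, F_u = 450 MPa): end bolts L_c = 22 − 18/2 = 13, R_n = min(1.2×13×25×450, 2.4×16×25×450) = 175.5 kN/bolt; interior L_c = 47 − 18 = 29, R_n = 391.5 kN/bolt. φR_n = 0.75 × (2×175.5 + 6×391.5) = 2025.0 kN.
Block shear: shear path 2×[22+3×47] = 2×163 mm, A_gv = 8150, A_nv = 2×(163 − 3.5×20)×25 = 4650 mm²; tension across gage: (51 − 1×20)×25 = 775 mm². R_n = min(0.6×450×4650, 0.6×345×8150) + 1.0×450×775 = min(1255.5, 1687.1) + 348.75 = 1604.3 kN. φR_n = 0.75 × 1604.3 = 1203.2 kN.
Tension yield (gross): A_g = 122×25 = 3050 mm². φR_n = 0.90 × 345 × 3050 = 947.0 kN.
Governing: min(565.8, 2025.0, 1203.2, 947.0) = 565.8 kN → bolt shear.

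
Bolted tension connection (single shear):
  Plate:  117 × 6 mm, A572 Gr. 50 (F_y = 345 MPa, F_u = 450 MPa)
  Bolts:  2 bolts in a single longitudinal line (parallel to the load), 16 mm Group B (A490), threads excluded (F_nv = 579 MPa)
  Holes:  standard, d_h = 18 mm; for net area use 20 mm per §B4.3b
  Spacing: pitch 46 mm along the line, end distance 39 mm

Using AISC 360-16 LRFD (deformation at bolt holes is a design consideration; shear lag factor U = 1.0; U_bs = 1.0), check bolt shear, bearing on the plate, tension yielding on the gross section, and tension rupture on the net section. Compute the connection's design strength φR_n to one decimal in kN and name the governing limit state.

Bolt shear: A_b = π(16)²/4 = 201.06 mm². φR_n = 0.75 × 579 × 201.06 × 2 × 1 = 174.6 kN.
Bearing (6 mm plate, F_u = 450 MPa): end bolts L_c = 39 − 18/2 = 30, R_n = min(1.2×30×6×450, 2.4×16×6×450) = 97.2 kN/bolt; interior L_c = 46 − 18 = 28, R_n = 90.72 kN/bolt. φR_n = 0.75 × (1×97.2 + 1×90.72) = 140.9 kN.
Tension yield (gross): A_g = 117×6 = 702 mm². φR_n = 0.90 × 345 × 702 = 218.0 kN.
Tension rupture (net): A_n = (117 − 1×20)×6 = 582 mm² (U = 1.0, A_e = A_n). φR_n = 0.75 × 450 × 582 = 196.4 kN.
Governing: min(174.6, 140.9, 218.0, 196.4) = 140.9 kN → bearing.

140.9 kN (bearing governs)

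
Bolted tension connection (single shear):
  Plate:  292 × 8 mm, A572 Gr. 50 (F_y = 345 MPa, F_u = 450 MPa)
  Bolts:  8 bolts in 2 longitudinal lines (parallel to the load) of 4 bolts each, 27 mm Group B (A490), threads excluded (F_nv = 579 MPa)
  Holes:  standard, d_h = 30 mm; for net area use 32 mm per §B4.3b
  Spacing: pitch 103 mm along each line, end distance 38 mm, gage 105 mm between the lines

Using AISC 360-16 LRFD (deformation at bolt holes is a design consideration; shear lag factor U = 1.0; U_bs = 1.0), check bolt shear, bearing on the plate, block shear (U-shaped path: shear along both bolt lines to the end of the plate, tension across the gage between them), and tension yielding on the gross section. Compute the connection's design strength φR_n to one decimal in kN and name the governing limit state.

Bolt shear: A_b = π(27)²/4 = 572.56 mm². φR_n = 0.75 × 579 × 572.56 × 8 × 1 = 1989.1 kN.
Bearing (8 mm plate, F_u = 450 MPa): end bolts L_c = 38 − 30/2 = 23, R_n = min(1.2×23×8×450, 2.4×27×8×450) = 99.36 kN/bolt; interior L_c = 103 − 30 = 73, R_n = 233.28 kN/bolt. φR_n = 0.75 × (2×99.36 + 6×233.28) = 1198.8 kN.
Block shear: shear path 2×[38+3×103] = 2×347 mm, A_gv = 5552, A_nv = 2×(347 − 3.5×32)×8 = 3760 mm²; tension across gage: (105 − 1×32)×8 = 584 mm². R_n = min(0.6×450×3760, 0.6×345×5552) + 1.0×450×584 = min(1015.2, 1149.3) + 262.8 = 1278 kN. φR_n = 0.75 × 1278 = 958.5 kN.
Tension yield (gross): A_g = 292×8 = 2336 mm². φR_n = 0.90 × 345 × 2336 = 725.3 kN.
Governing: min(1989.1, 1198.8, 958.5, 725.3) = 725.3 kN → gross-section yield.

725.3 kN (gross-section yield governs)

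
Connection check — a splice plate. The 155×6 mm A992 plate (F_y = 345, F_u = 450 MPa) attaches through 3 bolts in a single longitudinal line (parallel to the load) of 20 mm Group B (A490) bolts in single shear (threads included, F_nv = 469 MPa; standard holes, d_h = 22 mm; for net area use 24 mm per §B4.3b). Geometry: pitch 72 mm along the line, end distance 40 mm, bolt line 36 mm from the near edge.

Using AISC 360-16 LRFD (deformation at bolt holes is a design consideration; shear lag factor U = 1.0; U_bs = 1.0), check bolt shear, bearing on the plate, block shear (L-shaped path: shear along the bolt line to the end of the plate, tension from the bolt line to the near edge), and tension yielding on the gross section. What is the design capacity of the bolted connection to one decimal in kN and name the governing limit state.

199.3 kN (block shear governs)

Bolt shear: A_b = π(20)²/4 = 314.16 mm². φR_n = 0.75 × 469 × 314.16 × 3 × 1 = 331.5 kN.
Bearing (6 mm plate, F_u = 450 MPa): end bolts L_c = 40 − 22/2 = 29, R_n = min(1.2×29×6×450, 2.4×20×6×450) = 93.96 kN/bolt; interior L_c = 72 − 22 = 50, R_n = 129.6 kN/bolt. φR_n = 0.75 × (1×93.96 + 2×129.6) = 264.9 kN.
Block shear: shear path 1×[40+2×72] = 1×184 mm, A_gv = 1104, A_nv = 1×(184 − 2.5×24)×6 = 744 mm²; tension to near edge: (36 − 0.5×24)×6 = 144 mm². R_n = min(0.6×450×744, 0.6×345×1104) + 1.0×450×144 = min(200.88, 228.53) + 64.8 = 265.68 kN. φR_n = 0.75 × 265.68 = 199.3 kN.
Tension yield (gross): A_g = 155×6 = 930 mm². φR_n = 0.90 × 345 × 930 = 288.8 kN.
Governing: min(331.5, 264.9, 199.3, 288.8) = 199.3 kN → block shear.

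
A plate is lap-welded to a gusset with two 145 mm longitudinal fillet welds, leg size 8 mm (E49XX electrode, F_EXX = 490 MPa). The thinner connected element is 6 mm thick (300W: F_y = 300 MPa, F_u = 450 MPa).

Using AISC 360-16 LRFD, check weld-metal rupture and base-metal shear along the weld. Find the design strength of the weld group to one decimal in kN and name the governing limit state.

313.2 kN (base-metal shear governs)

Weld metal: throat = 0.707×8 = 5.656 mm, L = 2×145 = 290 mm. φR_n = 0.75 × 0.6 × 490 × 5.656 × 290 = 361.7 kN.
Base metal shear (6 mm plate): yield φR_n = 1.0×0.6×300×6×290 = 313.2 kN; rupture φR_n = 0.75×0.6×450×6×290 = 352.4 kN; take 313.2 kN (yield).
Governing: min(361.7, 313.2) = 313.2 kN → base-metal shear.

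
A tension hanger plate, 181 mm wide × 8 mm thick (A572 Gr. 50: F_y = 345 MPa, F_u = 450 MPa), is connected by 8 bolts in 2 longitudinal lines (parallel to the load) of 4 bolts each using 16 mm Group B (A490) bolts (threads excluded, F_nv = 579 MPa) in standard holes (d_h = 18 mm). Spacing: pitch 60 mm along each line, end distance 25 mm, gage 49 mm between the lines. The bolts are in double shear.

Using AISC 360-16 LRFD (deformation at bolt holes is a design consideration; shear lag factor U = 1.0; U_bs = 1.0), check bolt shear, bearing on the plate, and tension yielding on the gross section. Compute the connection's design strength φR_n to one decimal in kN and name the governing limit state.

Bolt shear: A_b = π(16)²/4 = 201.06 mm². φR_n = 0.75 × 579 × 201.06 × 8 × 2 = 1397.0 kN.
Bearing (8 mm plate, F_u = 450 MPa): end bolts L_c = 25 − 18/2 = 16, R_n = min(1.2×16×8×450, 2.4×16×8×450) = 69.12 kN/bolt; interior L_c = 60 − 18 = 42, R_n = 138.24 kN/bolt. φR_n = 0.75 × (2×69.12 + 6×138.24) = 725.8 kN.
Tension yield (gross): A_g = 181×8 = 1448 mm². φR_n = 0.90 × 345 × 1448 = 449.6 kN.
Governing: min(1397.0, 725.8, 449.6) = 449.6 kN → gross-section yield.

449.6 kN (gross-section yield governs)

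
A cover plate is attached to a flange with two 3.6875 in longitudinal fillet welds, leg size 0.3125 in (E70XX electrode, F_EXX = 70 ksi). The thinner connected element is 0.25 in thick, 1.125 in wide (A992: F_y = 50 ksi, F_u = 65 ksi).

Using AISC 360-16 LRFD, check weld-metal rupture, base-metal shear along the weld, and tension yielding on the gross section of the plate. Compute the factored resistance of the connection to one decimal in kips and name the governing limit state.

Weld metal: throat = 0.707×0.3125 = 0.22094 in, L = 2×3.6875 = 7.375 in. φR_n = 0.75 × 0.6 × 70 × 0.22094 × 7.375 = 51.3 kips.
Base metal shear (0.25 in plate): yield φR_n = 1.0×0.6×50×0.25×7.375 = 55.3 kips; rupture φR_n = 0.75×0.6×65×0.25×7.375 = 53.9 kips; take 53.9 kips (rupture).
Tension yield (gross): A_g = 1.125×0.25 = 0.28125 in². φR_n = 0.90 × 50 × 0.28125 = 12.7 kips.
Governing: min(51.3, 53.9, 12.7) = 12.7 kips → gross-section yield.

12.7 kips (gross-section yield governs)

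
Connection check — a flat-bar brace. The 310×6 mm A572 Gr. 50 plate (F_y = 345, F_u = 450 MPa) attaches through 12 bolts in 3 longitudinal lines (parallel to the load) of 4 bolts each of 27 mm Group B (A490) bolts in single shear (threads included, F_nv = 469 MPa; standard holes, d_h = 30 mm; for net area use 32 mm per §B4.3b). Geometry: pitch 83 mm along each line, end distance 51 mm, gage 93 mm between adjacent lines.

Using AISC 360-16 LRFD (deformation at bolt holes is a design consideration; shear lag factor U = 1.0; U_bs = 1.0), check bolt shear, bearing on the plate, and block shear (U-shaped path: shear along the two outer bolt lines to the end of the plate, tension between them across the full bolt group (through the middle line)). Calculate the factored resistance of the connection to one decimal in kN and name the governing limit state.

703.9 kN (block shear governs)

Bolt shear: A_b = π(27)²/4 = 572.56 mm². φR_n = 0.75 × 469 × 572.56 × 12 × 1 = 2416.8 kN.
Bearing (6 mm plate, F_u = 450 MPa): end bolts L_c = 51 − 30/2 = 36, R_n = min(1.2×36×6×450, 2.4×27×6×450) = 116.64 kN/bolt; interior L_c = 83 − 30 = 53, R_n = 171.72 kN/bolt. φR_n = 0.75 × (3×116.64 + 9×171.72) = 1421.6 kN.
Block shear: shear path 2×[51+3×83] = 2×300 mm, A_gv = 3600, A_nv = 2×(300 − 3.5×32)×6 = 2256 mm²; tension across gage: (186 − 2×32)×6 = 732 mm². R_n = min(0.6×450×2256, 0.6×345×3600) + 1.0×450×732 = min(609.12, 745.2) + 329.4 = 938.52 kN. φR_n = 0.75 × 938.52 = 703.9 kN.
Governing: min(2416.8, 1421.6, 703.9) = 703.9 kN → block shear.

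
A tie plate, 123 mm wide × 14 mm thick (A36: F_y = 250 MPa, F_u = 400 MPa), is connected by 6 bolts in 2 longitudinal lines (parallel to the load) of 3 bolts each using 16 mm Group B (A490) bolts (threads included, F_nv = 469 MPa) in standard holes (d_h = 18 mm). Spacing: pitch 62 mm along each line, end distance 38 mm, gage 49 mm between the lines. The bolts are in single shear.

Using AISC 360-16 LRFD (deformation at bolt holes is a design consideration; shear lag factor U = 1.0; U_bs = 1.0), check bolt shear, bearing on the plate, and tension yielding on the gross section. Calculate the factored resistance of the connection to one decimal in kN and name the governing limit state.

Bolt shear: A_b = π(16)²/4 = 201.06 mm². φR_n = 0.75 × 469 × 201.06 × 6 × 1 = 424.3 kN.
Bearing (14 mm plate, F_u = 400 MPa): end bolts L_c = 38 − 18/2 = 29, R_n = min(1.2×29×14×400, 2.4×16×14×400) = 194.88 kN/bolt; interior L_c = 62 − 18 = 44, R_n = 215.04 kN/bolt. φR_n = 0.75 × (2×194.88 + 4×215.04) = 937.4 kN.
Tension yield (gross): A_g = 123×14 = 1722 mm². φR_n = 0.90 × 250 × 1722 = 387.5 kN.
Governing: min(424.3, 937.4, 387.5) = 387.5 kN → gross-section yield.

387.5 kN (gross-section yield governs)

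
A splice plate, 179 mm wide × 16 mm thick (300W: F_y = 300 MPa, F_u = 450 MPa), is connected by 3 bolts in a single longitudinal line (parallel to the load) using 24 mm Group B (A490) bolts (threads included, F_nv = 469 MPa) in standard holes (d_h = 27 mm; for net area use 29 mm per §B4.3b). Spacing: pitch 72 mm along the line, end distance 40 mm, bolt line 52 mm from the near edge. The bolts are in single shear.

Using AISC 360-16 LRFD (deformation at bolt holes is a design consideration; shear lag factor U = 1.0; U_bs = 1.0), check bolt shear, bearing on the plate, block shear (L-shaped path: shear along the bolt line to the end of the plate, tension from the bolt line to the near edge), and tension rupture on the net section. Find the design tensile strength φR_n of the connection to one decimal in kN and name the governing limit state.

Bolt shear: A_b = π(24)²/4 = 452.39 mm². φR_n = 0.75 × 469 × 452.39 × 3 × 1 = 477.4 kN.
Bearing (16 mm plate, F_u = 450 MPa): end bolts L_c = 40 − 27/2 = 26.5, R_n = min(1.2×26.5×16×450, 2.4×24×16×450) = 228.96 kN/bolt; interior L_c = 72 − 27 = 45, R_n = 388.8 kN/bolt. φR_n = 0.75 × (1×228.96 + 2×388.8) = 754.9 kN.
Block shear: shear path 1×[40+2×72] = 1×184 mm, A_gv = 2944, A_nv = 1×(184 − 2.5×29)×16 = 1784 mm²; tension to near edge: (52 − 0.5×29)×16 = 600 mm². R_n = min(0.6×450×1784, 0.6×300×2944) + 1.0×450×600 = min(481.68, 529.92) + 270 = 751.68 kN. φR_n = 0.75 × 751.68 = 563.8 kN.
Tension rupture (net): A_n = (179 − 1×29)×16 = 2400 mm² (U = 1.0, A_e = A_n). φR_n = 0.75 × 450 × 2400 = 810.0 kN.
Governing: min(477.4, 754.9, 563.8, 810.0) = 477.4 kN → bolt shear.

477.4 kN (bolt shear governs)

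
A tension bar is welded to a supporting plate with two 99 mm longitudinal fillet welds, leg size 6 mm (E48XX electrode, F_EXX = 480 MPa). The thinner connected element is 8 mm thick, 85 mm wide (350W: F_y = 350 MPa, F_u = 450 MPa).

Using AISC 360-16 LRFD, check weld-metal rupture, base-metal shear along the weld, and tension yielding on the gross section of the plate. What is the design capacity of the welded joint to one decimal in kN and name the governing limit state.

Weld metal: throat = 0.707×6 = 4.242 mm, L = 2×99 = 198 mm. φR_n = 0.75 × 0.6 × 480 × 4.242 × 198 = 181.4 kN.
Base metal shear (8 mm plate): yield φR_n = 1.0×0.6×350×8×198 = 332.6 kN; rupture φR_n = 0.75×0.6×450×8×198 = 320.8 kN; take 320.8 kN (rupture).
Tension yield (gross): A_g = 85×8 = 680 mm². φR_n = 0.90 × 350 × 680 = 214.2 kN.
Governing: min(181.4, 320.8, 214.2) = 181.4 kN → weld metal.

181.4 kN (weld metal governs)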